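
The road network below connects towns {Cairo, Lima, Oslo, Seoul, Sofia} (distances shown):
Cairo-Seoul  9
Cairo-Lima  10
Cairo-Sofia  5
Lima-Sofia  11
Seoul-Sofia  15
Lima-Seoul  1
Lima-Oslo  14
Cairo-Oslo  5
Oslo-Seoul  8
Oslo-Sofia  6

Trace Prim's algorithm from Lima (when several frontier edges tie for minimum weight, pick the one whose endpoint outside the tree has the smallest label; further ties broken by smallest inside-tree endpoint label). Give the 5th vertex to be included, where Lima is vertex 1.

Prim, starting at Lima.
Step 1: cheapest edge leaving the tree is Lima-Seoul (1); add Seoul.
Step 2: cheapest edge leaving the tree is Oslo-Seoul (8); add Oslo.
Step 3: cheapest edge leaving the tree is Cairo-Oslo (5); add Cairo.
Step 4: cheapest edge leaving the tree is Cairo-Sofia (5); add Sofia.
Vertex order: Lima, Seoul, Oslo, Cairo, Sofia. The 5th vertex is Sofia.

Sofia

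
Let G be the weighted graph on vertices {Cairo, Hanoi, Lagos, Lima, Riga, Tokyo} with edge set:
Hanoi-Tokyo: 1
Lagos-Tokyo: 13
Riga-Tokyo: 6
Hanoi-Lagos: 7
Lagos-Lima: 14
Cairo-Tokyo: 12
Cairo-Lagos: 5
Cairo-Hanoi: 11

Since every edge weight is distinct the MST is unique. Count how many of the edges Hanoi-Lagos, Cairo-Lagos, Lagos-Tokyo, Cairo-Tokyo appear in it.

2

Kruskal: consider edges lightest-first.
Hanoi-Tokyo (1): add — endpoints in different components.
Cairo-Lagos (5): add — endpoints in different components.
Riga-Tokyo (6): add — endpoints in different components.
Hanoi-Lagos (7): add — endpoints in different components.
Cairo-Hanoi (11): skip — Hanoi and Cairo already connected.
Cairo-Tokyo (12): skip — Cairo and Tokyo already connected.
Lagos-Tokyo (13): skip — Lagos and Tokyo already connected.
Lagos-Lima (14): add — endpoints in different components.
MST edge set: {Hanoi-Tokyo, Cairo-Lagos, Riga-Tokyo, Hanoi-Lagos, Lagos-Lima}.
Of the listed edges, {Hanoi-Lagos, Cairo-Lagos} are in the MST → 2.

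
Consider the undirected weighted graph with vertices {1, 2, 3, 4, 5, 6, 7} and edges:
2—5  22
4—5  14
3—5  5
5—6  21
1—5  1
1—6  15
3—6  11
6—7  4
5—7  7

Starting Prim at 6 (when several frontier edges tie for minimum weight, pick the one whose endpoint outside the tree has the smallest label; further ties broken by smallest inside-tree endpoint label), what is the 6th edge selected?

Prim, starting at 6.
Step 1: frontier [6—7 4, 3—6 11, 1—6 15, 5—6 21] → take 6—7 (4); add 7.
Step 2: frontier [3—6 11, 1—6 15, 5—6 21, 5—7 7] → take 5—7 (7); add 5.
Step 3: frontier [1—5 1, 3—5 5, 4—5 14, 2—5 22, 3—6 11, 1—6 15] → take 1—5 (1); add 1.
Step 4: frontier [3—5 5, 4—5 14, 2—5 22, 3—6 11] → take 3—5 (5); add 3.
Step 5: frontier [4—5 14, 2—5 22] → take 4—5 (14); add 4.
Step 6: frontier [2—5 22] → take 2—5 (22); add 2.
The 6th edge added is 2—5.

2-5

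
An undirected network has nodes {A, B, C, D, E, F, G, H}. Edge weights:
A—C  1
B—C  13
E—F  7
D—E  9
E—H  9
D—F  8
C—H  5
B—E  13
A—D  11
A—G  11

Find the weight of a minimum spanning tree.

Kruskal's algorithm — process edges by increasing weight (ties by edge label):
A—C (1): add — endpoints in different components.
C—H (5): add — endpoints in different components.
E—F (7): add — endpoints in different components.
D—F (8): add — endpoints in different components.
D—E (9): skip — D and E already connected.
E—H (9): add — endpoints in different components.
A—D (11): skip — A and D already connected.
A—G (11): add — endpoints in different components.
B—C (13): add — endpoints in different components.
MST edges: A—C, C—H, E—F, D—F, E—H, A—G, B—C; total weight 1+5+7+8+9+11+13 = 54.

54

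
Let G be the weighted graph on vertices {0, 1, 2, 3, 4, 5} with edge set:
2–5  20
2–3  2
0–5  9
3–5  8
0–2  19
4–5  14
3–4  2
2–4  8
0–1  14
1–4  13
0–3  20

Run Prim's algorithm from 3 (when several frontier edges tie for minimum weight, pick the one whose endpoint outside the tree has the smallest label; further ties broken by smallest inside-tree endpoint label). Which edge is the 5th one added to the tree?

Prim's algorithm from 3:
Step 1: cheapest edge leaving the tree is 2–3 (2); add 2.
Step 2: cheapest edge leaving the tree is 3–4 (2); add 4.
Step 3: cheapest edge leaving the tree is 3–5 (8); add 5.
Step 4: cheapest edge leaving the tree is 0–5 (9); add 0.
Step 5: cheapest edge leaving the tree is 1–4 (13); add 1.
The 5th edge added is 1–4.

1-4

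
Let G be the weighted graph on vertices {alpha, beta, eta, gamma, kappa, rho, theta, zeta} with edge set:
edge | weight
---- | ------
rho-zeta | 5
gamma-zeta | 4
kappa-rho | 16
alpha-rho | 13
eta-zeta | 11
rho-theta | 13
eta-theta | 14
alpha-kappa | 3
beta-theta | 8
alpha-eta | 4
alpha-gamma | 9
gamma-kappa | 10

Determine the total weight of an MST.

Sort edges by weight, then run Kruskal:
alpha-kappa (3): add — endpoints in different components.
alpha-eta (4): add — endpoints in different components.
gamma-zeta (4): add — endpoints in different components.
rho-zeta (5): add — endpoints in different components.
beta-theta (8): add — endpoints in different components.
alpha-gamma (9): add — endpoints in different components.
gamma-kappa (10): skip — kappa and gamma already connected.
eta-zeta (11): skip — zeta and eta already connected.
alpha-rho (13): skip — alpha and rho already connected.
rho-theta (13): add — endpoints in different components.
MST edges: alpha-kappa, alpha-eta, gamma-zeta, rho-zeta, beta-theta, alpha-gamma, rho-theta; total weight 3+4+4+5+8+9+13 = 46.

46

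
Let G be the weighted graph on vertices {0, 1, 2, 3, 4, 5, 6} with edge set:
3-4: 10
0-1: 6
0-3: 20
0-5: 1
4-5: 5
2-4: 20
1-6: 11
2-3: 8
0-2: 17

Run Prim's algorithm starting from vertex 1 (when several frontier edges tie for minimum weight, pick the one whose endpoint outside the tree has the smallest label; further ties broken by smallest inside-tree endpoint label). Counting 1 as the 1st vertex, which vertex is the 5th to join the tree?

Grow the tree from 1 using Prim:
Step 1: frontier [0-1 6, 1-6 11] → take 0-1 (6); add 0.
Step 2: frontier [0-5 1, 0-2 17, 0-3 20, 1-6 11] → take 0-5 (1); add 5.
Step 3: frontier [0-2 17, 0-3 20, 1-6 11, 4-5 5] → take 4-5 (5); add 4.
Step 4: frontier [0-2 17, 0-3 20, 1-6 11, 3-4 10, 2-4 20] → take 3-4 (10); add 3.
Step 5: frontier [0-2 17, 1-6 11, 2-3 8, 2-4 20] → take 2-3 (8); add 2.
Step 6: frontier [1-6 11] → take 1-6 (11); add 6.
Vertex order: 1, 0, 5, 4, 3, 2, 6. The 5th vertex is 3.

3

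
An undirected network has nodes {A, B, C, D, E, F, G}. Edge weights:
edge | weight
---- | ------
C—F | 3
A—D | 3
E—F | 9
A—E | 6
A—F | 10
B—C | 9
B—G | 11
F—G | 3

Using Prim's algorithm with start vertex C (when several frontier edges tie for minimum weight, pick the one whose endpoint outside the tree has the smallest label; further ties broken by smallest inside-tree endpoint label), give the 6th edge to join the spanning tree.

Prim's algorithm from C:
Step 1: frontier [C—F 3, B—C 9] → take C—F (3); add F.
Step 2: frontier [B—C 9, F—G 3, E—F 9, A—F 10] → take F—G (3); add G.
Step 3: frontier [B—C 9, E—F 9, A—F 10, B—G 11] → take B—C (9); add B.
Step 4: frontier [E—F 9, A—F 10] → take E—F (9); add E.
Step 5: frontier [A—E 6, A—F 10] → take A—E (6); add A.
Step 6: frontier [A—D 3] → take A—D (3); add D.
The 6th edge added is A—D.

A-D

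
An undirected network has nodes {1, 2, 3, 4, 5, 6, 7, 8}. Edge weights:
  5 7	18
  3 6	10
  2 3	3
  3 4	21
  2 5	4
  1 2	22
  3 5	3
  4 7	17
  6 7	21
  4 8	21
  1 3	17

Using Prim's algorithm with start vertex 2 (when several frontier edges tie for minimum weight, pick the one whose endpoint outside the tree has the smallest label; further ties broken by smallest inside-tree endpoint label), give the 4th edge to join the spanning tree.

1-3

Grow the tree from 2 using Prim:
Step 1: cheapest edge leaving the tree is 2 3 (3); add 3.
Step 2: cheapest edge leaving the tree is 3 5 (3); add 5.
Step 3: cheapest edge leaving the tree is 3 6 (10); add 6.
Step 4: cheapest edge leaving the tree is 1 3 (17); add 1.
Step 5: cheapest edge leaving the tree is 5 7 (18); add 7.
Step 6: cheapest edge leaving the tree is 4 7 (17); add 4.
Step 7: cheapest edge leaving the tree is 4 8 (21); add 8.
The 4th edge added is 1 3.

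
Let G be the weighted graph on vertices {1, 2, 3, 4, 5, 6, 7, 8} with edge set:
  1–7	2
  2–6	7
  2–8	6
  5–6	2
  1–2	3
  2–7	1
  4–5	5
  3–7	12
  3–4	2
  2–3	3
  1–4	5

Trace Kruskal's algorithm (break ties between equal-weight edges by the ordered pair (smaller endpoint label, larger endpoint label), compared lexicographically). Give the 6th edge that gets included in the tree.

Sort edges by weight, then run Kruskal:
2–7 (1): add — endpoints in different components.
1–7 (2): add — endpoints in different components.
3–4 (2): add — endpoints in different components.
5–6 (2): add — endpoints in different components.
1–2 (3): skip — 1 and 2 already connected.
2–3 (3): add — endpoints in different components.
1–4 (5): skip — 1 and 4 already connected.
4–5 (5): add — endpoints in different components.
2–8 (6): add — endpoints in different components.
The 6th edge added is 4–5.

4-5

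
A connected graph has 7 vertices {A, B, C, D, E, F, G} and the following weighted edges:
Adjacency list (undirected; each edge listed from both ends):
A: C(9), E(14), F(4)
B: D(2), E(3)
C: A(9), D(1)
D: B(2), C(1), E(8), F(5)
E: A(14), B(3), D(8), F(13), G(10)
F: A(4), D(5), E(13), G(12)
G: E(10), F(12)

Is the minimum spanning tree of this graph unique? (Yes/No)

Yes

Sort edges by weight, then run Kruskal:
C—D (1): add — endpoints in different components.
B—D (2): add — endpoints in different components.
B—E (3): add — endpoints in different components.
A—F (4): add — endpoints in different components.
D—F (5): add — endpoints in different components.
D—E (8): skip — D and E already connected.
A—C (9): skip — A and C already connected.
E—G (10): add — endpoints in different components.
Every non-tree edge has weight strictly greater than the heaviest edge on the tree path between its endpoints, so the MST is unique.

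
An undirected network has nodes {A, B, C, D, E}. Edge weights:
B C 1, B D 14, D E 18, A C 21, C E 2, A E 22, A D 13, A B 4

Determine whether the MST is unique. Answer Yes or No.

Sort edges by weight, then run Kruskal:
B C (1): add — endpoints in different components.
C E (2): add — endpoints in different components.
A B (4): add — endpoints in different components.
A D (13): add — endpoints in different components.
Every non-tree edge has weight strictly greater than the heaviest edge on the tree path between its endpoints, so the MST is unique.

Yes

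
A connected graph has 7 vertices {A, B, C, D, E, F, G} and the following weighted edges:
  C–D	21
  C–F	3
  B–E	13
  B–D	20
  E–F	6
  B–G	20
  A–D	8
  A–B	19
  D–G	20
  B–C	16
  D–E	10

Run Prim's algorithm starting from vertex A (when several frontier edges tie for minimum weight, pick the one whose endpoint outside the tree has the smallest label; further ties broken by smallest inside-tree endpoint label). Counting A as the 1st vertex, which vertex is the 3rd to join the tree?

E

Prim's algorithm from A:
Step 1: frontier [A–D 8, A–B 19] → take A–D (8); add D.
Step 2: frontier [A–B 19, D–E 10, B–D 20, D–G 20, C–D 21] → take D–E (10); add E.
Step 3: frontier [A–B 19, B–D 20, D–G 20, C–D 21, E–F 6, B–E 13] → take E–F (6); add F.
Step 4: frontier [A–B 19, B–D 20, D–G 20, C–D 21, B–E 13, C–F 3] → take C–F (3); add C.
Step 5: frontier [A–B 19, B–C 16, B–D 20, D–G 20, B–E 13] → take B–E (13); add B.
Step 6: frontier [B–G 20, D–G 20] → take B–G (20); add G.
Vertex order: A, D, E, F, C, B, G. The 3rd vertex is E.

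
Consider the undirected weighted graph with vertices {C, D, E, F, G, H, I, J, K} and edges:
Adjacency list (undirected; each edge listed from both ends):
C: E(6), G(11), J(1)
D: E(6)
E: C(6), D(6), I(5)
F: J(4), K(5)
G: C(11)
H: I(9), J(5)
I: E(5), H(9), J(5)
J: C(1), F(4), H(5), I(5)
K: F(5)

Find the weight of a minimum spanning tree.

42

Sort edges by weight, then run Kruskal:
C–J (1): add — endpoints in different components.
F–J (4): add — endpoints in different components.
E–I (5): add — endpoints in different components.
F–K (5): add — endpoints in different components.
H–J (5): add — endpoints in different components.
I–J (5): add — endpoints in different components.
C–E (6): skip — C and E already connected.
D–E (6): add — endpoints in different components.
H–I (9): skip — H and I already connected.
C–G (11): add — endpoints in different components.
MST edges: C–J, F–J, E–I, F–K, H–J, I–J, D–E, C–G; total weight 1+4+5+5+5+5+6+11 = 42.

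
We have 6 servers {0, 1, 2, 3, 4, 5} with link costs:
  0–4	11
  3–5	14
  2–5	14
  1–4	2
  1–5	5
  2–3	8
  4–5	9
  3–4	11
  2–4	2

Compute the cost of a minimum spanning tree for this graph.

28

Kruskal's algorithm — process edges by increasing weight (ties by edge label):
1–4 (2): add — endpoints in different components.
2–4 (2): add — endpoints in different components.
1–5 (5): add — endpoints in different components.
2–3 (8): add — endpoints in different components.
4–5 (9): skip — 4 and 5 already connected.
0–4 (11): add — endpoints in different components.
MST edges: 1–4, 2–4, 1–5, 2–3, 0–4; total weight 2+2+5+8+11 = 28.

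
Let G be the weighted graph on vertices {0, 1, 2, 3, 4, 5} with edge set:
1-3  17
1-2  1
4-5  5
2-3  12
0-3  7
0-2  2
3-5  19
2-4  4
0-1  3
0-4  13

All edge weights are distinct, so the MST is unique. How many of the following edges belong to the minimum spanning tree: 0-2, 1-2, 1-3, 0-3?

3

Kruskal: consider edges lightest-first.
1-2 (1): add. Components now {0} {1,2} {3} {4} {5}
0-2 (2): add. Components now {0,1,2} {3} {4} {5}
0-1 (3): skip — 0 and 1 already connected.
2-4 (4): add. Components now {0,1,2,4} {3} {5}
4-5 (5): add. Components now {0,1,2,4,5} {3}
0-3 (7): add. Components now {0,1,2,3,4,5}
MST edge set: {1-2, 0-2, 2-4, 4-5, 0-3}.
Of the listed edges, {0-2, 1-2, 0-3} are in the MST → 3.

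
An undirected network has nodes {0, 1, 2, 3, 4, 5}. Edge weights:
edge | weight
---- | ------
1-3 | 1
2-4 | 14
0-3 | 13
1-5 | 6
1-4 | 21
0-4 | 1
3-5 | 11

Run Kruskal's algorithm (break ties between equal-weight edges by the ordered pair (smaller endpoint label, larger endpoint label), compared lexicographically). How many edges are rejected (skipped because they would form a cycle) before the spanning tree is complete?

Sort edges by weight, then run Kruskal:
0-4 (1): add — endpoints in different components.
1-3 (1): add — endpoints in different components.
1-5 (6): add — endpoints in different components.
3-5 (11): skip — 3 and 5 already connected.
0-3 (13): add — endpoints in different components.
2-4 (14): add — endpoints in different components.
Edges rejected before the tree was complete: 1.

1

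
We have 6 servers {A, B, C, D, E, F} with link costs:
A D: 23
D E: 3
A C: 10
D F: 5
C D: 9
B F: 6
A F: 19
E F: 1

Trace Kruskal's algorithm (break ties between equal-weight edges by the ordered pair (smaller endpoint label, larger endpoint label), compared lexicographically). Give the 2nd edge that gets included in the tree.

Sort edges by weight, then run Kruskal:
E F (1): add. Components now {A} {B} {C} {D} {E,F}
D E (3): add. Components now {A} {B} {C} {D,E,F}
D F (5): skip — D and F already connected.
B F (6): add. Components now {A} {B,D,E,F} {C}
C D (9): add. Components now {A} {B,C,D,E,F}
A C (10): add. Components now {A,B,C,D,E,F}
The 2nd edge added is D E.

D-E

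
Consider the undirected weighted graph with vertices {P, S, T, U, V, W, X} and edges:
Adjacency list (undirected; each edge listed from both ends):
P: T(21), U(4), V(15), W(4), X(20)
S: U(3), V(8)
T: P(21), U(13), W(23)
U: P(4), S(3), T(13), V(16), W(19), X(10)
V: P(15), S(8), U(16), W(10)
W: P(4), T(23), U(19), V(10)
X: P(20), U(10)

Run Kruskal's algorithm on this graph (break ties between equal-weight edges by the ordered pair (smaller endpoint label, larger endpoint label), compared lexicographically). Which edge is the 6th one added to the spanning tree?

T-U

Sort edges by weight, then run Kruskal:
S U (3): add — endpoints in different components.
P U (4): add — endpoints in different components.
P W (4): add — endpoints in different components.
S V (8): add — endpoints in different components.
U X (10): add — endpoints in different components.
V W (10): skip — V and W already connected.
T U (13): add — endpoints in different components.
The 6th edge added is T U.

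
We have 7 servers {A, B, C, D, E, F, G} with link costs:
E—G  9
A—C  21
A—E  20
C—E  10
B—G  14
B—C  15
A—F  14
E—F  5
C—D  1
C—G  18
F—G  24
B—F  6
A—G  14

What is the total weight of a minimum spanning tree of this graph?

Kruskal: consider edges lightest-first.
C—D (1): add — endpoints in different components.
E—F (5): add — endpoints in different components.
B—F (6): add — endpoints in different components.
E—G (9): add — endpoints in different components.
C—E (10): add — endpoints in different components.
A—F (14): add — endpoints in different components.
MST edges: C—D, E—F, B—F, E—G, C—E, A—F; total weight 1+5+6+9+10+14 = 45.

45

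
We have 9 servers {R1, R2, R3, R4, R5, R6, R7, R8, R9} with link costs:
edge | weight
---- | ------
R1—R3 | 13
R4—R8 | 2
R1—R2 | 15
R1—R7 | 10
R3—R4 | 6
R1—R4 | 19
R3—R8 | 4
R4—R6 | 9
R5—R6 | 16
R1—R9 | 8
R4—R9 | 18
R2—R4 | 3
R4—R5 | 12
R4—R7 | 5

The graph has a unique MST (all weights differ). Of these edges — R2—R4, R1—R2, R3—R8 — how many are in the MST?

2

Kruskal: consider edges lightest-first.
R4—R8 (2): add — endpoints in different components.
R2—R4 (3): add — endpoints in different components.
R3—R8 (4): add — endpoints in different components.
R4—R7 (5): add — endpoints in different components.
R3—R4 (6): skip — R4 and R3 already connected.
R1—R9 (8): add — endpoints in different components.
R4—R6 (9): add — endpoints in different components.
R1—R7 (10): add — endpoints in different components.
R4—R5 (12): add — endpoints in different components.
MST edge set: {R4—R8, R2—R4, R3—R8, R4—R7, R1—R9, R4—R6, R1—R7, R4—R5}.
Of the listed edges, {R2—R4, R3—R8} are in the MST → 2.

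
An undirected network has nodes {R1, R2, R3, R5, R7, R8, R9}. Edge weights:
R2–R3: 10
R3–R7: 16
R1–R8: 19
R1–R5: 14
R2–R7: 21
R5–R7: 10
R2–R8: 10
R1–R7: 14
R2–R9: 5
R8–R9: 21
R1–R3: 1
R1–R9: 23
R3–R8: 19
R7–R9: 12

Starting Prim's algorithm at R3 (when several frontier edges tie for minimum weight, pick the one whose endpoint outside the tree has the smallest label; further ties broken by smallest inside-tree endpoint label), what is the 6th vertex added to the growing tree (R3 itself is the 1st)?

R7

Prim's algorithm from R3:
Step 1: frontier [R1–R3 1, R2–R3 10, R3–R7 16, R3–R8 19] → take R1–R3 (1); add R1.
Step 2: frontier [R1–R5 14, R1–R7 14, R1–R8 19, R1–R9 23, R2–R3 10, R3–R7 16, R3–R8 19] → take R2–R3 (10); add R2.
Step 3: frontier [R1–R5 14, R1–R7 14, R1–R8 19, R1–R9 23, R2–R9 5, R2–R8 10, R2–R7 21, R3–R7 16, R3–R8 19] → take R2–R9 (5); add R9.
Step 4: frontier [R1–R5 14, R1–R7 14, R1–R8 19, R2–R8 10, R2–R7 21, R3–R7 16, R3–R8 19, R7–R9 12, R8–R9 21] → take R2–R8 (10); add R8.
Step 5: frontier [R1–R5 14, R1–R7 14, R2–R7 21, R3–R7 16, R7–R9 12] → take R7–R9 (12); add R7.
Step 6: frontier [R1–R5 14, R5–R7 10] → take R5–R7 (10); add R5.
Vertex order: R3, R1, R2, R9, R8, R7, R5. The 6th vertex is R7.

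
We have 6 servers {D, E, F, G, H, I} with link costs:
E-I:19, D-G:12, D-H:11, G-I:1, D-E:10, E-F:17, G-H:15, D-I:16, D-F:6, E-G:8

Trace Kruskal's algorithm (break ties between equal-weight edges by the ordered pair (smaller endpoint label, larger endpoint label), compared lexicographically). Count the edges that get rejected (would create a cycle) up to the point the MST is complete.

0

Kruskal: consider edges lightest-first.
G-I (1): add. Components now {D} {E} {F} {G,I} {H}
D-F (6): add. Components now {D,F} {E} {G,I} {H}
E-G (8): add. Components now {D,F} {E,G,I} {H}
D-E (10): add. Components now {D,E,F,G,I} {H}
D-H (11): add. Components now {D,E,F,G,H,I}
Edges rejected before the tree was complete: 0.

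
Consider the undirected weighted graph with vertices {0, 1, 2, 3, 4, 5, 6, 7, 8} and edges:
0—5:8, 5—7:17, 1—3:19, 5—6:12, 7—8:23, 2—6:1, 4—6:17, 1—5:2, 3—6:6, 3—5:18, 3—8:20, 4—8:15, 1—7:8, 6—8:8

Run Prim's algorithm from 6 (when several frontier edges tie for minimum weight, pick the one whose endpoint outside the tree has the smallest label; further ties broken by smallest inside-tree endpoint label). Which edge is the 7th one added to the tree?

Prim's algorithm from 6:
Step 1: frontier [2—6 1, 3—6 6, 6—8 8, 5—6 12, 4—6 17] → take 2—6 (1); add 2.
Step 2: frontier [3—6 6, 6—8 8, 5—6 12, 4—6 17] → take 3—6 (6); add 3.
Step 3: frontier [3—5 18, 1—3 19, 3—8 20, 6—8 8, 5—6 12, 4—6 17] → take 6—8 (8); add 8.
Step 4: frontier [3—5 18, 1—3 19, 5—6 12, 4—6 17, 4—8 15, 7—8 23] → take 5—6 (12); add 5.
Step 5: frontier [1—3 19, 1—5 2, 0—5 8, 5—7 17, 4—6 17, 4—8 15, 7—8 23] → take 1—5 (2); add 1.
Step 6: frontier [1—7 8, 0—5 8, 5—7 17, 4—6 17, 4—8 15, 7—8 23] → take 0—5 (8); add 0.
Step 7: frontier [1—7 8, 5—7 17, 4—6 17, 4—8 15, 7—8 23] → take 1—7 (8); add 7.
Step 8: frontier [4—6 17, 4—8 15] → take 4—8 (15); add 4.
The 7th edge added is 1—7.

1-7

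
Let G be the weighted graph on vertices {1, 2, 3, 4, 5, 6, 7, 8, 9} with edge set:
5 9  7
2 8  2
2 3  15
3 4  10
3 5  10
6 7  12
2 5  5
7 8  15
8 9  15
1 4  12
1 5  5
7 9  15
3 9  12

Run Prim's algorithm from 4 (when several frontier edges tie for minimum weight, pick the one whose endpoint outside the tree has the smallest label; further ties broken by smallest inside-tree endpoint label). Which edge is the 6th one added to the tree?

Grow the tree from 4 using Prim:
Step 1: cheapest edge leaving the tree is 3 4 (10); add 3.
Step 2: cheapest edge leaving the tree is 3 5 (10); add 5.
Step 3: cheapest edge leaving the tree is 1 5 (5); add 1.
Step 4: cheapest edge leaving the tree is 2 5 (5); add 2.
Step 5: cheapest edge leaving the tree is 2 8 (2); add 8.
Step 6: cheapest edge leaving the tree is 5 9 (7); add 9.
Step 7: cheapest edge leaving the tree is 7 8 (15); add 7.
Step 8: cheapest edge leaving the tree is 6 7 (12); add 6.
The 6th edge added is 5 9.

5-9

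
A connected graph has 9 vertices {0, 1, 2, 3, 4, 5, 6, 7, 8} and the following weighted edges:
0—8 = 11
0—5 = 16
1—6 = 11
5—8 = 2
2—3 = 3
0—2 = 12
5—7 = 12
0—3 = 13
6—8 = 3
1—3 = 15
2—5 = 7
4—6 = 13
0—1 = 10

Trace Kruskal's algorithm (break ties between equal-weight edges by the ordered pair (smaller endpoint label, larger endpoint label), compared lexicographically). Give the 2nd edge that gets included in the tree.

Sort edges by weight, then run Kruskal:
5—8 (2): add — endpoints in different components.
2—3 (3): add — endpoints in different components.
6—8 (3): add — endpoints in different components.
2—5 (7): add — endpoints in different components.
0—1 (10): add — endpoints in different components.
0—8 (11): add — endpoints in different components.
1—6 (11): skip — 1 and 6 already connected.
0—2 (12): skip — 0 and 2 already connected.
5—7 (12): add — endpoints in different components.
0—3 (13): skip — 0 and 3 already connected.
4—6 (13): add — endpoints in different components.
The 2nd edge added is 2—3.

2-3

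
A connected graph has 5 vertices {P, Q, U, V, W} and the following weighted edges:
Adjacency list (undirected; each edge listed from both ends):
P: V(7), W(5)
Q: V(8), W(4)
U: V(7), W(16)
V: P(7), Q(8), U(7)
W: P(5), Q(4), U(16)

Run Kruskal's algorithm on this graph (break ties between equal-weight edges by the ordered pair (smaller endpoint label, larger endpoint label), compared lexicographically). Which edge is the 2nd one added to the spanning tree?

Kruskal: consider edges lightest-first.
Q W (4): add. Components now {V} {U} {Q,W} {P}
P W (5): add. Components now {V} {U} {P,Q,W}
P V (7): add. Components now {P,Q,V,W} {U}
U V (7): add. Components now {P,Q,U,V,W}
The 2nd edge added is P W.

P-W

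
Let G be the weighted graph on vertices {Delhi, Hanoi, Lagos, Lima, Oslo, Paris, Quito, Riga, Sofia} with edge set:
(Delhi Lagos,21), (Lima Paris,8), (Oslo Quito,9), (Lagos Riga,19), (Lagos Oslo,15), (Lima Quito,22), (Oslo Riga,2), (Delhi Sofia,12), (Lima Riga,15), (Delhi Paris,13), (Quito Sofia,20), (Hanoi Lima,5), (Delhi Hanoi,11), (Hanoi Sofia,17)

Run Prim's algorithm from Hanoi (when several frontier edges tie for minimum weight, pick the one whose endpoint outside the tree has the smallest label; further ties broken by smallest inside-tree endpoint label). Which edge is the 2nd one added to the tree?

Lima-Paris

Grow the tree from Hanoi using Prim:
Step 1: frontier [Hanoi Lima 5, Delhi Hanoi 11, Hanoi Sofia 17] → take Hanoi Lima (5); add Lima.
Step 2: frontier [Delhi Hanoi 11, Hanoi Sofia 17, Lima Paris 8, Lima Riga 15, Lima Quito 22] → take Lima Paris (8); add Paris.
Step 3: frontier [Delhi Hanoi 11, Hanoi Sofia 17, Lima Riga 15, Lima Quito 22, Delhi Paris 13] → take Delhi Hanoi (11); add Delhi.
Step 4: frontier [Delhi Sofia 12, Delhi Lagos 21, Hanoi Sofia 17, Lima Riga 15, Lima Quito 22] → take Delhi Sofia (12); add Sofia.
Step 5: frontier [Delhi Lagos 21, Lima Riga 15, Lima Quito 22, Quito Sofia 20] → take Lima Riga (15); add Riga.
Step 6: frontier [Delhi Lagos 21, Lima Quito 22, Oslo Riga 2, Lagos Riga 19, Quito Sofia 20] → take Oslo Riga (2); add Oslo.
Step 7: frontier [Delhi Lagos 21, Lima Quito 22, Oslo Quito 9, Lagos Oslo 15, Lagos Riga 19, Quito Sofia 20] → take Oslo Quito (9); add Quito.
Step 8: frontier [Delhi Lagos 21, Lagos Oslo 15, Lagos Riga 19] → take Lagos Oslo (15); add Lagos.
The 2nd edge added is Lima Paris.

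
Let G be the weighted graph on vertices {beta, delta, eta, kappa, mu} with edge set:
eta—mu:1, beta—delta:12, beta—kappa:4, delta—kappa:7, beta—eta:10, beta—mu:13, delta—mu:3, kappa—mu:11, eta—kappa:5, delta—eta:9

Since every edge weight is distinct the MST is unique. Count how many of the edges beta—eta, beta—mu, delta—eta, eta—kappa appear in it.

Kruskal: consider edges lightest-first.
eta—mu (1): add. Components now {beta} {eta,mu} {kappa} {delta}
delta—mu (3): add. Components now {beta} {delta,eta,mu} {kappa}
beta—kappa (4): add. Components now {beta,kappa} {delta,eta,mu}
eta—kappa (5): add. Components now {beta,delta,eta,kappa,mu}
MST edge set: {eta—mu, delta—mu, beta—kappa, eta—kappa}.
Of the listed edges, {eta—kappa} are in the MST → 1.

1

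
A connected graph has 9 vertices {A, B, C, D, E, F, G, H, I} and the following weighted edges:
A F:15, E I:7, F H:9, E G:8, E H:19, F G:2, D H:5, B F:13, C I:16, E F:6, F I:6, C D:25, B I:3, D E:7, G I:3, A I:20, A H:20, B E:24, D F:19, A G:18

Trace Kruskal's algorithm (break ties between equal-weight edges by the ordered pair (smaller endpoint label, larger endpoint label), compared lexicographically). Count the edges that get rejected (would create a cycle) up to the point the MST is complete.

Kruskal's algorithm — process edges by increasing weight (ties by edge label):
F G (2): add — endpoints in different components.
B I (3): add — endpoints in different components.
G I (3): add — endpoints in different components.
D H (5): add — endpoints in different components.
E F (6): add — endpoints in different components.
F I (6): skip — F and I already connected.
D E (7): add — endpoints in different components.
E I (7): skip — E and I already connected.
E G (8): skip — E and G already connected.
F H (9): skip — F and H already connected.
B F (13): skip — B and F already connected.
A F (15): add — endpoints in different components.
C I (16): add — endpoints in different components.
Edges rejected before the tree was complete: 5.

5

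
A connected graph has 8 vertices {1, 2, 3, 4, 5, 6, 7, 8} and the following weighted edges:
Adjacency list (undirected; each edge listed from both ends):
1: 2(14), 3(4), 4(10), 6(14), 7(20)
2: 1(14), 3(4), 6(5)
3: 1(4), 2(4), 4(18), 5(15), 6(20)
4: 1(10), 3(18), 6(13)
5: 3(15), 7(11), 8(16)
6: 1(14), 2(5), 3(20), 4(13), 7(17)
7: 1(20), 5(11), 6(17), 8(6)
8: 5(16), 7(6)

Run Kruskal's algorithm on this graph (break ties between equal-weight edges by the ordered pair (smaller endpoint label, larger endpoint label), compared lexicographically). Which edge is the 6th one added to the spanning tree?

Sort edges by weight, then run Kruskal:
1–3 (4): add — endpoints in different components.
2–3 (4): add — endpoints in different components.
2–6 (5): add — endpoints in different components.
7–8 (6): add — endpoints in different components.
1–4 (10): add — endpoints in different components.
5–7 (11): add — endpoints in different components.
4–6 (13): skip — 4 and 6 already connected.
1–2 (14): skip — 1 and 2 already connected.
1–6 (14): skip — 1 and 6 already connected.
3–5 (15): add — endpoints in different components.
The 6th edge added is 5–7.

5-7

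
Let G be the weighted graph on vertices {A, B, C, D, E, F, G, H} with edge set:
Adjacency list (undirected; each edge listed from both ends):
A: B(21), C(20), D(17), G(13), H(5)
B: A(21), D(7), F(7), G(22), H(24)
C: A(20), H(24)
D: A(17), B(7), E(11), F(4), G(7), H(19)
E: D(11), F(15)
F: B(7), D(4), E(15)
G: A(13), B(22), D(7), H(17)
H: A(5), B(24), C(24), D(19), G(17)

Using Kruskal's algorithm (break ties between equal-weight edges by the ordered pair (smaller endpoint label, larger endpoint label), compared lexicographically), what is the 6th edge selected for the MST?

Kruskal: consider edges lightest-first.
D-F (4): add — endpoints in different components.
A-H (5): add — endpoints in different components.
B-D (7): add — endpoints in different components.
B-F (7): skip — B and F already connected.
D-G (7): add — endpoints in different components.
D-E (11): add — endpoints in different components.
A-G (13): add — endpoints in different components.
E-F (15): skip — E and F already connected.
A-D (17): skip — A and D already connected.
G-H (17): skip — G and H already connected.
D-H (19): skip — D and H already connected.
A-C (20): add — endpoints in different components.
The 6th edge added is A-G.

A-G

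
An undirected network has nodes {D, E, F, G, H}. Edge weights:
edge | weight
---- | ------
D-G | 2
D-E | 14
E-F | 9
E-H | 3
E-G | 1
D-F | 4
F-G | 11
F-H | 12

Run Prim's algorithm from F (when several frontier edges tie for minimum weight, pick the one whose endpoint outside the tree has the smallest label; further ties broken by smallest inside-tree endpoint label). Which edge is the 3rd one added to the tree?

E-G

Prim's algorithm from F:
Step 1: frontier [D-F 4, E-F 9, F-G 11, F-H 12] → take D-F (4); add D.
Step 2: frontier [D-G 2, D-E 14, E-F 9, F-G 11, F-H 12] → take D-G (2); add G.
Step 3: frontier [D-E 14, E-F 9, F-H 12, E-G 1] → take E-G (1); add E.
Step 4: frontier [E-H 3, F-H 12] → take E-H (3); add H.
The 3rd edge added is E-G.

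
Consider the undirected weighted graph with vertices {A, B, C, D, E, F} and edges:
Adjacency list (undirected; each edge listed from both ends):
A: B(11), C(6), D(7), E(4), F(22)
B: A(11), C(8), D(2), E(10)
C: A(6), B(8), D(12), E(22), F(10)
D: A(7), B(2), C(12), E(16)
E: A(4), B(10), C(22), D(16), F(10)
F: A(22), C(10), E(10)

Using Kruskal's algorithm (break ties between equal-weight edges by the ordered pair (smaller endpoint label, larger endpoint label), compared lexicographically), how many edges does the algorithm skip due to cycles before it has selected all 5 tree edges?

2

Sort edges by weight, then run Kruskal:
B D (2): add — endpoints in different components.
A E (4): add — endpoints in different components.
A C (6): add — endpoints in different components.
A D (7): add — endpoints in different components.
B C (8): skip — B and C already connected.
B E (10): skip — B and E already connected.
C F (10): add — endpoints in different components.
Edges rejected before the tree was complete: 2.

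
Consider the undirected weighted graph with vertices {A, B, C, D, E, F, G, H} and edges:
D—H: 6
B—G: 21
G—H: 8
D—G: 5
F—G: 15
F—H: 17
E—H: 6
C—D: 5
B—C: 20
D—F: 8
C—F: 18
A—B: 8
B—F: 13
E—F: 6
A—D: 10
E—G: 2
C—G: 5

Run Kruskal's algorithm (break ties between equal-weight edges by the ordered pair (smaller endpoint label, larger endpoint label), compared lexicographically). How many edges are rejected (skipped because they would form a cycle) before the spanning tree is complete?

Kruskal's algorithm — process edges by increasing weight (ties by edge label):
E—G (2): add — endpoints in different components.
C—D (5): add — endpoints in different components.
C—G (5): add — endpoints in different components.
D—G (5): skip — D and G already connected.
D—H (6): add — endpoints in different components.
E—F (6): add — endpoints in different components.
E—H (6): skip — E and H already connected.
A—B (8): add — endpoints in different components.
D—F (8): skip — D and F already connected.
G—H (8): skip — G and H already connected.
A—D (10): add — endpoints in different components.
Edges rejected before the tree was complete: 4.

4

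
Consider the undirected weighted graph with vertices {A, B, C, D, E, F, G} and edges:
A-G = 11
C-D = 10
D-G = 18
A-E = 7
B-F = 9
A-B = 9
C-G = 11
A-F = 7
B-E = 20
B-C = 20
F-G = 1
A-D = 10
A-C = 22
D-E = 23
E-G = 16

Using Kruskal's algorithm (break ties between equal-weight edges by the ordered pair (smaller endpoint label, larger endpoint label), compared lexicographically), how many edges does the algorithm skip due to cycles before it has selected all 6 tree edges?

Kruskal's algorithm — process edges by increasing weight (ties by edge label):
F-G (1): add. Components now {A} {B} {C} {D} {E} {F,G}
A-E (7): add. Components now {A,E} {B} {C} {D} {F,G}
A-F (7): add. Components now {A,E,F,G} {B} {C} {D}
A-B (9): add. Components now {A,B,E,F,G} {C} {D}
B-F (9): skip — B and F already connected.
A-D (10): add. Components now {A,B,D,E,F,G} {C}
C-D (10): add. Components now {A,B,C,D,E,F,G}
Edges rejected before the tree was complete: 1.

1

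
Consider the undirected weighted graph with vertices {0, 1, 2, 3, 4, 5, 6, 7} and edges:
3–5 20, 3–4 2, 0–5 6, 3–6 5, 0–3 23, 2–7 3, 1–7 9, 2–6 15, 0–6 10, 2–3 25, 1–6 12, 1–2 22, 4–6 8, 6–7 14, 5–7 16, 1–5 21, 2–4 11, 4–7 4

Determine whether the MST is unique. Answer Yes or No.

Yes

Kruskal's algorithm — process edges by increasing weight (ties by edge label):
3–4 (2): add — endpoints in different components.
2–7 (3): add — endpoints in different components.
4–7 (4): add — endpoints in different components.
3–6 (5): add — endpoints in different components.
0–5 (6): add — endpoints in different components.
4–6 (8): skip — 4 and 6 already connected.
1–7 (9): add — endpoints in different components.
0–6 (10): add — endpoints in different components.
Every non-tree edge has weight strictly greater than the heaviest edge on the tree path between its endpoints, so the MST is unique.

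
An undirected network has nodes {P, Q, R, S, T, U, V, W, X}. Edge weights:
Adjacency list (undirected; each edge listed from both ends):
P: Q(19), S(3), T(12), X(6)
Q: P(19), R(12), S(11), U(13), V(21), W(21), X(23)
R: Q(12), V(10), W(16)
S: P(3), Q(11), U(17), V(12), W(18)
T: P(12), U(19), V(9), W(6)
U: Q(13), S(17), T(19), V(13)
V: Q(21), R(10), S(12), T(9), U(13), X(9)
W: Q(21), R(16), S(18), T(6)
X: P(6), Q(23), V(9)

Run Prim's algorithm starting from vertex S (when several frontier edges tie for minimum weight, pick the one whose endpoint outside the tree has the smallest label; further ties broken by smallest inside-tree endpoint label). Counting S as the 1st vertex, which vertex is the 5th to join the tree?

T

Prim's algorithm from S:
Step 1: cheapest edge leaving the tree is P-S (3); add P.
Step 2: cheapest edge leaving the tree is P-X (6); add X.
Step 3: cheapest edge leaving the tree is V-X (9); add V.
Step 4: cheapest edge leaving the tree is T-V (9); add T.
Step 5: cheapest edge leaving the tree is T-W (6); add W.
Step 6: cheapest edge leaving the tree is R-V (10); add R.
Step 7: cheapest edge leaving the tree is Q-S (11); add Q.
Step 8: cheapest edge leaving the tree is Q-U (13); add U.
Vertex order: S, P, X, V, T, W, R, Q, U. The 5th vertex is T.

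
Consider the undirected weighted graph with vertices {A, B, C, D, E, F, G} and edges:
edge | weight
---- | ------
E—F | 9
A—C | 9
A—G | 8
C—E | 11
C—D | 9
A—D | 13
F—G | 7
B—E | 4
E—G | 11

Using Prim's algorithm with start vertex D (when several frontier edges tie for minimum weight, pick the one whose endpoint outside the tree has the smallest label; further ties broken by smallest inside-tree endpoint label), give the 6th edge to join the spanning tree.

B-E

Grow the tree from D using Prim:
Step 1: cheapest edge leaving the tree is C—D (9); add C.
Step 2: cheapest edge leaving the tree is A—C (9); add A.
Step 3: cheapest edge leaving the tree is A—G (8); add G.
Step 4: cheapest edge leaving the tree is F—G (7); add F.
Step 5: cheapest edge leaving the tree is E—F (9); add E.
Step 6: cheapest edge leaving the tree is B—E (4); add B.
The 6th edge added is B—E.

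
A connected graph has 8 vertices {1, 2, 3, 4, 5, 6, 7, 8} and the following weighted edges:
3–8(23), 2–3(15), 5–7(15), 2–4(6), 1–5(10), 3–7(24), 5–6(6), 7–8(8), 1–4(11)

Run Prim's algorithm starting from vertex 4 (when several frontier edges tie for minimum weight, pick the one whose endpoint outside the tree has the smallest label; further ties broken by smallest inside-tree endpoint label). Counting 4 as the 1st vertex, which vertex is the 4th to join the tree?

Prim, starting at 4.
Step 1: frontier [2–4 6, 1–4 11] → take 2–4 (6); add 2.
Step 2: frontier [2–3 15, 1–4 11] → take 1–4 (11); add 1.
Step 3: frontier [1–5 10, 2–3 15] → take 1–5 (10); add 5.
Step 4: frontier [2–3 15, 5–6 6, 5–7 15] → take 5–6 (6); add 6.
Step 5: frontier [2–3 15, 5–7 15] → take 2–3 (15); add 3.
Step 6: frontier [3–8 23, 3–7 24, 5–7 15] → take 5–7 (15); add 7.
Step 7: frontier [3–8 23, 7–8 8] → take 7–8 (8); add 8.
Vertex order: 4, 2, 1, 5, 6, 3, 7, 8. The 4th vertex is 5.

5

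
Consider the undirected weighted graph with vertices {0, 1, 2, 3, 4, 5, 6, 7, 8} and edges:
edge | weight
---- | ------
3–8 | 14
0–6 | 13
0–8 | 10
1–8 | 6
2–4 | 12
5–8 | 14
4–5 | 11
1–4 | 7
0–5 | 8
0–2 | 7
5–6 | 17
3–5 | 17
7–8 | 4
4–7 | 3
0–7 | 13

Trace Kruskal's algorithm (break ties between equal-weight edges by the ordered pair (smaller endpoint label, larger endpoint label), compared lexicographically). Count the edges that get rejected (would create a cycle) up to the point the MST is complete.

4

Sort edges by weight, then run Kruskal:
4–7 (3): add — endpoints in different components.
7–8 (4): add — endpoints in different components.
1–8 (6): add — endpoints in different components.
0–2 (7): add — endpoints in different components.
1–4 (7): skip — 1 and 4 already connected.
0–5 (8): add — endpoints in different components.
0–8 (10): add — endpoints in different components.
4–5 (11): skip — 4 and 5 already connected.
2–4 (12): skip — 2 and 4 already connected.
0–6 (13): add — endpoints in different components.
0–7 (13): skip — 0 and 7 already connected.
3–8 (14): add — endpoints in different components.
Edges rejected before the tree was complete: 4.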